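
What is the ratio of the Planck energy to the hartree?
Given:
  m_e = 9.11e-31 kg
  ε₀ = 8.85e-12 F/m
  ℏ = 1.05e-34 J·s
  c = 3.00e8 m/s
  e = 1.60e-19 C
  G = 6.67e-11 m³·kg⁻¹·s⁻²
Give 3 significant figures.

Planck energy: E_P = √(ℏc⁵/G) = 1.96e9 J
hartree: E_h = m_e e⁴/(4πε₀ℏ)² = 4.38e-18 J
ratio = 1.96e9 / 4.38e-18 = 4.47e26

4.47e26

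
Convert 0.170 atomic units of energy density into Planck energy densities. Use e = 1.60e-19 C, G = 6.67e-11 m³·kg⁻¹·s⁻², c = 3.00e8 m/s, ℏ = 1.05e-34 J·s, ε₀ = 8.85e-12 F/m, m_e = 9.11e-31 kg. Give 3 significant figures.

atomic unit of energy density: u_au = E_h/a₀³ = m_e⁴e¹⁰/((4πε₀)⁵ℏ⁸) = 3.01e13 J/m³
Planck energy density: u_P = c⁷/(ℏG²) = 4.68e113 J/m³
0.170 × 3.01e13 / 4.68e113 = 1.09e-101

1.09e-101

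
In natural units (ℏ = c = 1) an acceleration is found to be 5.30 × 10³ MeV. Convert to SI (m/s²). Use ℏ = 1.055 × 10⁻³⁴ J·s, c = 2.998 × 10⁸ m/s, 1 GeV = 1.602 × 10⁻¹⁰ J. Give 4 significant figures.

2.413 × 10³³ m/s²

Acceleration is [L]/[T]² = c·[E]/ℏ.
1 GeV → c/ℏ × (1 GeV in J) = 4.552 × 10³² m/s².
Convert the energy scale: 5.30 × 10³ MeV = 5.30 GeV.
Result: 5.30 × 4.552 × 10³² = 2.413 × 10³³ m/s².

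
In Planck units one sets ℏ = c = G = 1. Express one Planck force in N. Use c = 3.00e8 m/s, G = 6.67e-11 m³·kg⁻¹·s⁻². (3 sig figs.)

F_P = c⁴/G
  = 8.10e33 / 6.67e-11
  = 1.21e44 N

1.21e44 N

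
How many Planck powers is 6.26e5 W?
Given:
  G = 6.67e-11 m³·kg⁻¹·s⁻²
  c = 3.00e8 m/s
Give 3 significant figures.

1.72e-47

Planck power: P_P = c⁵/G = 3.64e52 W.
6.26e5 / 3.64e52 = 1.72e-47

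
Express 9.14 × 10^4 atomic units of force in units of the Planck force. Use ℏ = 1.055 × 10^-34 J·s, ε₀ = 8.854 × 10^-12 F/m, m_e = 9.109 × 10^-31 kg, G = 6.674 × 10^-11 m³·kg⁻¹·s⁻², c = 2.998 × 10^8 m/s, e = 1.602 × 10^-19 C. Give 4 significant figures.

6.207 × 10^-47

atomic unit of force: F_au = E_h/a₀ = m_e²e⁶/((4πε₀)³ℏ⁴) = 8.220 × 10^-8 N
Planck force: F_P = c⁴/G = 1.210 × 10^44 N
9.14 × 10^4 × 8.220 × 10^-8 / 1.210 × 10^44 = 6.207 × 10^-47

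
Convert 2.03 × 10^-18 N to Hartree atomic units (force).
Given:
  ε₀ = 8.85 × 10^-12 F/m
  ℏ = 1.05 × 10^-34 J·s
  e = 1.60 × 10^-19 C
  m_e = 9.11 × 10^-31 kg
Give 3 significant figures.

atomic unit of force: F_au = E_h/a₀ = m_e²e⁶/((4πε₀)³ℏ⁴) = 8.33 × 10^-8 N.
2.03 × 10^-18 / 8.33 × 10^-8 = 2.44 × 10^-11

2.44 × 10^-11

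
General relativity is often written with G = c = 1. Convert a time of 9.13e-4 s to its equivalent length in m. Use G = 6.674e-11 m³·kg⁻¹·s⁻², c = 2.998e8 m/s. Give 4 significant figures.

2.737e5 m

Time → length via c.
9.13e-4 s × (c) = 2.737e5 m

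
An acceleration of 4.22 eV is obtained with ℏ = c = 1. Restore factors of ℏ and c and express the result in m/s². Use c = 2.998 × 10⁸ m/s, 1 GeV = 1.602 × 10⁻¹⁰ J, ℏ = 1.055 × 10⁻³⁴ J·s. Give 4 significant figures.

1.921 × 10²⁴ m/s²

Acceleration is [L]/[T]² = c·[E]/ℏ.
1 GeV → c/ℏ × (1 GeV in J) = 4.552 × 10³² m/s².
Convert the energy scale: 4.22 eV = 4.22 × 10⁻⁹ GeV.
Result: 4.22 × 10⁻⁹ × 4.552 × 10³² = 1.921 × 10²⁴ m/s².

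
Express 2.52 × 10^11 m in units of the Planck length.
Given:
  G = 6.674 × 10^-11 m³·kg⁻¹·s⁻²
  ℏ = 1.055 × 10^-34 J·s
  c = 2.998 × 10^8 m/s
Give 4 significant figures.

1.559 × 10^46

Planck length: ℓ_P = √(ℏG/c³) = 1.616 × 10^-35 m.
2.52 × 10^11 / 1.616 × 10^-35 = 1.559 × 10^46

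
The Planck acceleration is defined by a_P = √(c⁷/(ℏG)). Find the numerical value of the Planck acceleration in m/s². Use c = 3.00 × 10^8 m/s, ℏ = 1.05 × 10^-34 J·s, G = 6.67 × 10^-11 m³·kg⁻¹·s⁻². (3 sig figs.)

a_P = √(c⁷/(ℏG))
  = √(3.12 × 10^103)
  = 5.59 × 10^51 m/s²

5.59 × 10^51 m/s²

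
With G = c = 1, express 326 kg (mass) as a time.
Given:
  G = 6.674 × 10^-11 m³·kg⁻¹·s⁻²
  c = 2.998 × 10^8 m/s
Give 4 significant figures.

Mass → time via G/c³.
326 kg × (G/c³) = 8.074 × 10^-34 s

8.074 × 10^-34 s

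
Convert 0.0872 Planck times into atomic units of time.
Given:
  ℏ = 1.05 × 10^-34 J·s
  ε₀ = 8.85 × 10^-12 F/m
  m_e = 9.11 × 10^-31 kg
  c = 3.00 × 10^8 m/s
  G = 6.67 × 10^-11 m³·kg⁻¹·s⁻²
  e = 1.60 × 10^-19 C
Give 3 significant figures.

Planck time: t_P = √(ℏG/c⁵) = 5.37 × 10^-44 s
atomic unit of time: τ_au = (4πε₀)²ℏ³/(m_e e⁴) = 2.40 × 10^-17 s
0.0872 × 5.37 × 10^-44 / 2.40 × 10^-17 = 1.95 × 10^-28

1.95 × 10^-28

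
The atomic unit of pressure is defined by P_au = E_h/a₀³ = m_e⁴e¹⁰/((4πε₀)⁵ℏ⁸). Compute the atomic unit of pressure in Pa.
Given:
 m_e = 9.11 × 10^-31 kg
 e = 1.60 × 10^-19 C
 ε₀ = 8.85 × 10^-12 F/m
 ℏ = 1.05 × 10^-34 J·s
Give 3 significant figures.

P_au = E_h/a₀³ = m_e⁴e¹⁰/((4πε₀)⁵ℏ⁸)
E_h = 4.38 × 10^-18 J
a₀ = 5.26 × 10^-11 m
E_h/a₀³ = 3.01 × 10^13 Pa

3.01 × 10^13 Pa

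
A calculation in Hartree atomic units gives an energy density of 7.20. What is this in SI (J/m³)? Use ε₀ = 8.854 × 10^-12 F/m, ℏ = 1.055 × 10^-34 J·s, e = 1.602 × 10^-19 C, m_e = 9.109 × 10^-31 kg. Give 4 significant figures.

2.109 × 10^14 J/m³

One atomic unit of energy density: u_au = E_h/a₀³ = m_e⁴e¹⁰/((4πε₀)⁵ℏ⁸) = 2.929 × 10^13 J/m³.
7.20 × 2.929 × 10^13 J/m³ = 2.109 × 10^14 J/m³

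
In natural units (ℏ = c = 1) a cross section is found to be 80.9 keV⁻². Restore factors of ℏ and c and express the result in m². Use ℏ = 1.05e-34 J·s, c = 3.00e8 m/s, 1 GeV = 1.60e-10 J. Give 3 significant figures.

3.14e-18 m²

Area is [L]² = [E]⁻²·(ℏc)²; restore (ℏc)².
1 GeV⁻² → (ℏc)² × (1 GeV in J)⁻² = 3.88e-32 m².
Convert the energy scale: 80.9 keV⁻² = 8.09e13 GeV⁻².
Result: 8.09e13 × 3.88e-32 = 3.14e-18 m².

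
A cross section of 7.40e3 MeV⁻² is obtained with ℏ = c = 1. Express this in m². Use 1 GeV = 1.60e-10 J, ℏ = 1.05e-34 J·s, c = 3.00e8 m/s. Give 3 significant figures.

Area is [L]² = [E]⁻²·(ℏc)²; restore (ℏc)².
1 GeV⁻² → (ℏc)² × (1 GeV in J)⁻² = 3.88e-32 m².
Convert the energy scale: 7.40e3 MeV⁻² = 7.40e9 GeV⁻².
Result: 7.40e9 × 3.88e-32 = 2.87e-22 m².

2.87e-22 m²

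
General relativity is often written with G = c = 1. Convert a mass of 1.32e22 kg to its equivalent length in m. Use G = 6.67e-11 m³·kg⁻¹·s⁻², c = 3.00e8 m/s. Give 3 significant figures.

In G = c = 1 units mass has dimensions of length; the conversion factor is G/c².
1.32e22 kg × (G/c²) = 9.78e-6 m

9.78e-6 m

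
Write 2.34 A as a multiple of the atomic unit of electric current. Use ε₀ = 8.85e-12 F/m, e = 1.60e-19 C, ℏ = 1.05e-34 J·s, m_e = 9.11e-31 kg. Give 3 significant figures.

351

atomic unit of electric current: I_au = e E_h/ℏ = m_e e⁵/((4πε₀)²ℏ³) = 6.67e-3 A.
2.34 / 6.67e-3 = 351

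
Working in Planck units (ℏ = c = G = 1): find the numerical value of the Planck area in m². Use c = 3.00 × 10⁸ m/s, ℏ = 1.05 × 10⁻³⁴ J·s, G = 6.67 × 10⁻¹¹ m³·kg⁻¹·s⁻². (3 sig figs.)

2.59 × 10⁻⁷⁰ m²

The unique combination of the constants set to 1 with dimensions of area is A_P = ℏG/c³.
  = 7.00 × 10⁻⁴⁵ / 2.70 × 10²⁵
  = 2.59 × 10⁻⁷⁰ m²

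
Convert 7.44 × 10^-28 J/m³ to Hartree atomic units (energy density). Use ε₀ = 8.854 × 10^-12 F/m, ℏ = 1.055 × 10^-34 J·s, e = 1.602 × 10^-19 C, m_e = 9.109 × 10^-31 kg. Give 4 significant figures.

2.540 × 10^-41

atomic unit of energy density: u_au = E_h/a₀³ = m_e⁴e¹⁰/((4πε₀)⁵ℏ⁸) = 2.929 × 10^13 J/m³.
7.44 × 10^-28 / 2.929 × 10^13 = 2.540 × 10^-41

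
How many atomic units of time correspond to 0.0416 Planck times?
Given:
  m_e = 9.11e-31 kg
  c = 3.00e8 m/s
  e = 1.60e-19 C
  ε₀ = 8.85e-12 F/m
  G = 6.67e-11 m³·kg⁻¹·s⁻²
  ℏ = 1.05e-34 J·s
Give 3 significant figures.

9.31e-29

Planck time: t_P = √(ℏG/c⁵) = 5.37e-44 s
atomic unit of time: τ_au = (4πε₀)²ℏ³/(m_e e⁴) = 2.40e-17 s
0.0416 × 5.37e-44 / 2.40e-17 = 9.31e-29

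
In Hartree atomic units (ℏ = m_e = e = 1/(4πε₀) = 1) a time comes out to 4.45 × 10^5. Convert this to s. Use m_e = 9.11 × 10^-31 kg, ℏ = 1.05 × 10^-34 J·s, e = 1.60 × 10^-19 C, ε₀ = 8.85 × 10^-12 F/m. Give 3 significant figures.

1.07 × 10^-11 s

One atomic unit of time: τ_au = (4πε₀)²ℏ³/(m_e e⁴) = 2.40 × 10^-17 s.
4.45 × 10^5 × 2.40 × 10^-17 s = 1.07 × 10^-11 s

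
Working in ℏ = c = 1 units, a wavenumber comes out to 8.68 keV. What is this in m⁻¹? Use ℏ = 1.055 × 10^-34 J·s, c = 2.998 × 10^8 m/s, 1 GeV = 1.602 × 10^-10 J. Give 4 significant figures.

4.396 × 10^10 m⁻¹

Inverse length is [E]/(ℏc).
1 GeV → 1/(ℏc) × (1 GeV in J) = 5.065 × 10^15 m⁻¹.
Convert the energy scale: 8.68 keV = 8.68 × 10^-6 GeV.
Result: 8.68 × 10^-6 × 5.065 × 10^15 = 4.396 × 10^10 m⁻¹.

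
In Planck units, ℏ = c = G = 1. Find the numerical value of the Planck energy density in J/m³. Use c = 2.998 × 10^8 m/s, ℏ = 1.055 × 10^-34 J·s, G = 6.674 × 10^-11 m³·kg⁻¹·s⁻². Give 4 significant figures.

4.632 × 10^113 J/m³

Dimensional analysis gives u_P = c⁷/(ℏG²).
  = 2.177 × 10^59 / 4.699 × 10^-55
  = 4.632 × 10^113 J/m³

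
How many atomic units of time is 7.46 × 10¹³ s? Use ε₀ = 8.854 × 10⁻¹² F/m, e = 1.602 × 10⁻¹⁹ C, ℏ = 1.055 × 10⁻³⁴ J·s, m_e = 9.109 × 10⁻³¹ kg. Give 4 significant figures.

3.079 × 10³⁰

atomic unit of time: τ_au = (4πε₀)²ℏ³/(m_e e⁴) = 2.423 × 10⁻¹⁷ s.
7.46 × 10¹³ / 2.423 × 10⁻¹⁷ = 3.079 × 10³⁰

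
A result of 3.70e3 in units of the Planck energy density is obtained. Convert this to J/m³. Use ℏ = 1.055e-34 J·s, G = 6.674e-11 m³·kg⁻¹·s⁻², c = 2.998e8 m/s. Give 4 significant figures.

1.714e117 J/m³

One Planck energy density: u_P = c⁷/(ℏG²) = 4.632e113 J/m³.
3.70e3 × 4.632e113 J/m³ = 1.714e117 J/m³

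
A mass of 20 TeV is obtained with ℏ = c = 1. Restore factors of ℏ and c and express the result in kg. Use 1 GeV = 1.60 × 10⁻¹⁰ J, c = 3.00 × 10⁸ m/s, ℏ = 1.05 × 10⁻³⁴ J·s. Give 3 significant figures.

Mass is [E]/c²; divide by c².
1 GeV → 1/c² × (1 GeV in J) = 1.78 × 10⁻²⁷ kg.
Convert the energy scale: 20 TeV = 2.00 × 10⁴ GeV.
Result: 2.00 × 10⁴ × 1.78 × 10⁻²⁷ = 3.56 × 10⁻²³ kg.

3.56 × 10⁻²³ kg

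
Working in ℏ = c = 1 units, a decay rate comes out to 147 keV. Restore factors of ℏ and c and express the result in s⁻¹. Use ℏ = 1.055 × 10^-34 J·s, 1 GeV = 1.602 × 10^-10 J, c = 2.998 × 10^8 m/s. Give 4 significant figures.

2.232 × 10^20 s⁻¹

A rate is [E]/ℏ; divide by ℏ.
1 GeV → 1/ℏ × (1 GeV in J) = 1.518 × 10^24 s⁻¹.
Convert the energy scale: 147 keV = 1.47 × 10^-4 GeV.
Result: 1.47 × 10^-4 × 1.518 × 10^24 = 2.232 × 10^20 s⁻¹.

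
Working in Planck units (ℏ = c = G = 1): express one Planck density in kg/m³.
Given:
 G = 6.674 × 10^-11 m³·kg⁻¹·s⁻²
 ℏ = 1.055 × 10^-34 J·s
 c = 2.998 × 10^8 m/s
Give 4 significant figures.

5.154 × 10^96 kg/m³

From ℏ = c = G = 1 the density scale is ρ_P = c⁵/(ℏG²).
  = 2.422 × 10^42 / 4.699 × 10^-55
  = 5.154 × 10^96 kg/m³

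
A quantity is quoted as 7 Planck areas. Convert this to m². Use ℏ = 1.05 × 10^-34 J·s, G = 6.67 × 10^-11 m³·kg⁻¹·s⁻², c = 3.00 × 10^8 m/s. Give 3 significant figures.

1.82 × 10^-69 m²

One Planck area: A_P = ℏG/c³ = 2.59 × 10^-70 m².
7 × 2.59 × 10^-70 m² = 1.82 × 10^-69 m²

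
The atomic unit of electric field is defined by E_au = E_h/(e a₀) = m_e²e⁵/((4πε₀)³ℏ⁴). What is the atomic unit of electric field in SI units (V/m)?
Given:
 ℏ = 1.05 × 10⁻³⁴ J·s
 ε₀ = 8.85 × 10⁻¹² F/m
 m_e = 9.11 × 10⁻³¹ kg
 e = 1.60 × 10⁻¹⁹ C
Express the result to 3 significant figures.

E_au = E_h/(e a₀) = m_e²e⁵/((4πε₀)³ℏ⁴)
E_h = 4.38 × 10⁻¹⁸ J
a₀ = 5.26 × 10⁻¹¹ m
E_h/(e·a₀) = 5.20 × 10¹¹ V/m

5.20 × 10¹¹ V/m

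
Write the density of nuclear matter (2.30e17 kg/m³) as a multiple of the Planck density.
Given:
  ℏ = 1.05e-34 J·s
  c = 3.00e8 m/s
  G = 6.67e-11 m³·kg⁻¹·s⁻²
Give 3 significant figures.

4.42e-80

Planck density: ρ_P = c⁵/(ℏG²) = 5.20e96 kg/m³.
2.30e17 / 5.20e96 = 4.42e-80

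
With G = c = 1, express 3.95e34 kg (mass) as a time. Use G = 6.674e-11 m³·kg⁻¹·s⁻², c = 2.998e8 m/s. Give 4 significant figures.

Mass → time via G/c³.
3.95e34 kg × (G/c³) = 0.09783 s

0.09783 s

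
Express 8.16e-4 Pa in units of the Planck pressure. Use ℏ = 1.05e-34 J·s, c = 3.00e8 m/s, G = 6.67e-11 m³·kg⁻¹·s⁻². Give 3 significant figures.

Planck pressure: p_P = c⁷/(ℏG²) = 4.68e113 Pa.
8.16e-4 / 4.68e113 = 1.74e-117

1.74e-117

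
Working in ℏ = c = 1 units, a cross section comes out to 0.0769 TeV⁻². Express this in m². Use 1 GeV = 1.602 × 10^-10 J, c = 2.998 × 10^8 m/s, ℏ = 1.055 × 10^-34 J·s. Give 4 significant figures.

Area is [L]² = [E]⁻²·(ℏc)²; restore (ℏc)².
1 GeV⁻² → (ℏc)² × (1 GeV in J)⁻² = 3.898 × 10^-32 m².
Convert the energy scale: 0.0769 TeV⁻² = 7.69 × 10^-8 GeV⁻².
Result: 7.69 × 10^-8 × 3.898 × 10^-32 = 2.998 × 10^-39 m².

2.998 × 10^-39 m²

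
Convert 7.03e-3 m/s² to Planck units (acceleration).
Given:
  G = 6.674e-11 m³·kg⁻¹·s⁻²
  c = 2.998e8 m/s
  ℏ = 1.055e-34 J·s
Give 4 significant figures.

1.264e-54

Planck acceleration: a_P = √(c⁷/(ℏG)) = 5.560e51 m/s².
7.03e-3 / 5.560e51 = 1.264e-54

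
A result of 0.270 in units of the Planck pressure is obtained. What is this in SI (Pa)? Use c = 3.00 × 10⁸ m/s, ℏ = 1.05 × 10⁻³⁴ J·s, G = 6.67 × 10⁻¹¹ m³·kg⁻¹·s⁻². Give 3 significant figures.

One Planck pressure: p_P = c⁷/(ℏG²) = 4.68 × 10¹¹³ Pa.
0.270 × 4.68 × 10¹¹³ Pa = 1.26 × 10¹¹³ Pa

1.26 × 10¹¹³ Pa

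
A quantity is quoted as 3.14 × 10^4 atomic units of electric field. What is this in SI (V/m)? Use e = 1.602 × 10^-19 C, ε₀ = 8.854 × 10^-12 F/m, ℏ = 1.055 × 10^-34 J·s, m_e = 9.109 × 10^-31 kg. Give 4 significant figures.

1.611 × 10^16 V/m

One atomic unit of electric field: E_au = E_h/(e a₀) = m_e²e⁵/((4πε₀)³ℏ⁴) = 5.131 × 10^11 V/m.
3.14 × 10^4 × 5.131 × 10^11 V/m = 1.611 × 10^16 V/m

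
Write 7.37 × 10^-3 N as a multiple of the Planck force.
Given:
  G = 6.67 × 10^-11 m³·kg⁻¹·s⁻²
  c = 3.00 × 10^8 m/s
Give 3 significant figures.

6.07 × 10^-47

Planck force: F_P = c⁴/G = 1.21 × 10^44 N.
7.37 × 10^-3 / 1.21 × 10^44 = 6.07 × 10^-47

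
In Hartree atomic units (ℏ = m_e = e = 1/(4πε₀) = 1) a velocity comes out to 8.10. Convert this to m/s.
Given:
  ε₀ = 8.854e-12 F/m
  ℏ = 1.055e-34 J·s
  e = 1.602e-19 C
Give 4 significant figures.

One atomic unit of velocity: v_au = e²/(4πε₀ℏ) = 2.186e6 m/s.
8.10 × 2.186e6 m/s = 1.771e7 m/s

1.771e7 m/s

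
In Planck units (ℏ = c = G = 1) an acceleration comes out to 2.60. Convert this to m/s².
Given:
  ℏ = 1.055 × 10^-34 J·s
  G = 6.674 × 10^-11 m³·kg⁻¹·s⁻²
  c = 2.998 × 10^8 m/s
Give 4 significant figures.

One Planck acceleration: a_P = √(c⁷/(ℏG)) = 5.560 × 10^51 m/s².
2.60 × 5.560 × 10^51 m/s² = 1.446 × 10^52 m/s²

1.446 × 10^52 m/s²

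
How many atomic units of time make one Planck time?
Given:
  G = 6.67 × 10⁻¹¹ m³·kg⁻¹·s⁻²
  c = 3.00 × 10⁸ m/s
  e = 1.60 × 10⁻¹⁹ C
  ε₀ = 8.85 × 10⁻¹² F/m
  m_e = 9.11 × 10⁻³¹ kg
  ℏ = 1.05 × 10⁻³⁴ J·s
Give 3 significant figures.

2.24 × 10⁻²⁷

Planck time: t_P = √(ℏG/c⁵) = 5.37 × 10⁻⁴⁴ s
atomic unit of time: τ_au = (4πε₀)²ℏ³/(m_e e⁴) = 2.40 × 10⁻¹⁷ s
ratio = 5.37 × 10⁻⁴⁴ / 2.40 × 10⁻¹⁷ = 2.24 × 10⁻²⁷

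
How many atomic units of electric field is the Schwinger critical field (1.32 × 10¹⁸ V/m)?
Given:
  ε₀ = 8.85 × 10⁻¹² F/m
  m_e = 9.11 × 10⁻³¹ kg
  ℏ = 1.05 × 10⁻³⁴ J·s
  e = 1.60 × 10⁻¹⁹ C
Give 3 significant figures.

2.54 × 10⁶

atomic unit of electric field: E_au = E_h/(e a₀) = m_e²e⁵/((4πε₀)³ℏ⁴) = 5.20 × 10¹¹ V/m.
1.32 × 10¹⁸ / 5.20 × 10¹¹ = 2.54 × 10⁶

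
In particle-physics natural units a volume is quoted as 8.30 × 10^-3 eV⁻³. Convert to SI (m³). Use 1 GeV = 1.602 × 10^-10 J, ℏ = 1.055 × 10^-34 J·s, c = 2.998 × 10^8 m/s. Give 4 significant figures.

6.388 × 10^-23 m³

Volume is [L]³ = [E]⁻³·(ℏc)³.
1 GeV⁻³ → (ℏc)³ × (1 GeV in J)⁻³ = 7.696 × 10^-48 m³.
Convert the energy scale: 8.30 × 10^-3 eV⁻³ = 8.30 × 10^24 GeV⁻³.
Result: 8.30 × 10^24 × 7.696 × 10^-48 = 6.388 × 10^-23 m³.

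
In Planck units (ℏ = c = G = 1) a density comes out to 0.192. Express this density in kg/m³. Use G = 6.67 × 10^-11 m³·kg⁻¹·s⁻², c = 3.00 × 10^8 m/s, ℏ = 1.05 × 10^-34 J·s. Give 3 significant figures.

One Planck density: ρ_P = c⁵/(ℏG²) = 5.20 × 10^96 kg/m³.
0.192 × 5.20 × 10^96 kg/m³ = 9.99 × 10^95 kg/m³

9.99 × 10^95 kg/m³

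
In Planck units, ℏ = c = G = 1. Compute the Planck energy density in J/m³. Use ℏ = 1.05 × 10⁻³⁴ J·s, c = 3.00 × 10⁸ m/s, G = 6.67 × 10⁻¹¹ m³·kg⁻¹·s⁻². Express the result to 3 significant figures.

4.68 × 10¹¹³ J/m³

Dimensional analysis gives u_P = c⁷/(ℏG²).
  = 2.19 × 10⁵⁹ / 4.67 × 10⁻⁵⁵
  = 4.68 × 10¹¹³ J/m³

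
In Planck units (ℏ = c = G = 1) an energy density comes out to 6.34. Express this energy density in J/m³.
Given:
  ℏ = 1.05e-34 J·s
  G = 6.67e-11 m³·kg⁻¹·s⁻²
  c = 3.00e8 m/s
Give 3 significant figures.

One Planck energy density: u_P = c⁷/(ℏG²) = 4.68e113 J/m³.
6.34 × 4.68e113 J/m³ = 2.97e114 J/m³

2.97e114 J/m³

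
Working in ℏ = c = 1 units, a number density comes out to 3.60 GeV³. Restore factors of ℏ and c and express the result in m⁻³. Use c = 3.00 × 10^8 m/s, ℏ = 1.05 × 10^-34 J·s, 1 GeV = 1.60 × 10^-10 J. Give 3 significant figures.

Number density is [L]⁻³ = [E]³/(ℏc)³.
1 GeV³ → 1/(ℏc)³ × (1 GeV in J)³ = 1.31 × 10^47 m⁻³.
Result: 3.60 × 1.31 × 10^47 = 4.72 × 10^47 m⁻³.

4.72 × 10^47 m⁻³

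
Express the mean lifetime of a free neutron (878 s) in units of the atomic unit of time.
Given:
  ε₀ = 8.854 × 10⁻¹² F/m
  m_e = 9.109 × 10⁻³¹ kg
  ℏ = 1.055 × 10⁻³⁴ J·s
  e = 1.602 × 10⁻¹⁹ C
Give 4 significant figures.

atomic unit of time: τ_au = (4πε₀)²ℏ³/(m_e e⁴) = 2.423 × 10⁻¹⁷ s.
878 / 2.423 × 10⁻¹⁷ = 3.624 × 10¹⁹

3.624 × 10¹⁹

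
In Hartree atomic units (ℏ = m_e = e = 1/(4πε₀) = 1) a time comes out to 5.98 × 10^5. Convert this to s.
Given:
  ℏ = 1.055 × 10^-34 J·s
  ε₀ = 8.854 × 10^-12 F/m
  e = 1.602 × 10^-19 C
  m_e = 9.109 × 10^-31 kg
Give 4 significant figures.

1.449 × 10^-11 s

One atomic unit of time: τ_au = (4πε₀)²ℏ³/(m_e e⁴) = 2.423 × 10^-17 s.
5.98 × 10^5 × 2.423 × 10^-17 s = 1.449 × 10^-11 s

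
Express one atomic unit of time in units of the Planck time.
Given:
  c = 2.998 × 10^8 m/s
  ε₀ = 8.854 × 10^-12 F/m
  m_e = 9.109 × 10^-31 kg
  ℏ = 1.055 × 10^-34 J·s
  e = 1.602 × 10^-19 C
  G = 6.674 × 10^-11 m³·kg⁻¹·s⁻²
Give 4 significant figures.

4.494 × 10^26

atomic unit of time: τ_au = (4πε₀)²ℏ³/(m_e e⁴) = 2.423 × 10^-17 s
Planck time: t_P = √(ℏG/c⁵) = 5.392 × 10^-44 s
ratio = 2.423 × 10^-17 / 5.392 × 10^-44 = 4.494 × 10^26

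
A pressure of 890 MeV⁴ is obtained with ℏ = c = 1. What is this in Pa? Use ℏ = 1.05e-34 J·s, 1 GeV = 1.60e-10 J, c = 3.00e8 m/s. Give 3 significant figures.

1.87e28 Pa

Pressure is [E]/[L]³ = [E]⁴/(ℏc)³.
1 GeV⁴ → 1/(ℏc)³ × (1 GeV in J)⁴ = 2.10e37 Pa.
Convert the energy scale: 890 MeV⁴ = 8.90e-10 GeV⁴.
Result: 8.90e-10 × 2.10e37 = 1.87e28 Pa.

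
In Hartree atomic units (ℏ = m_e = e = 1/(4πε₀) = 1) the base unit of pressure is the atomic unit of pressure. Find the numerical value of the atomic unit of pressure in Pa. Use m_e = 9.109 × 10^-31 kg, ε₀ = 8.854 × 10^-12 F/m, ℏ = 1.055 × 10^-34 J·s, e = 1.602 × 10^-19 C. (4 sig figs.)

P_au = E_h/a₀³ = m_e⁴e¹⁰/((4πε₀)⁵ℏ⁸)
E_h = 4.354 × 10^-18 J
a₀ = 5.297 × 10^-11 m
E_h/a₀³ = 2.929 × 10^13 Pa

2.929 × 10^13 Pa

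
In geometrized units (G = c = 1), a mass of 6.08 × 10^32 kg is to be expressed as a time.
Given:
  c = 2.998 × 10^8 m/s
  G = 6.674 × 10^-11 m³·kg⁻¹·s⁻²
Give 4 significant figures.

Mass → time via G/c³.
6.08 × 10^32 kg × (G/c³) = 1.506 × 10^-3 s

1.506 × 10^-3 s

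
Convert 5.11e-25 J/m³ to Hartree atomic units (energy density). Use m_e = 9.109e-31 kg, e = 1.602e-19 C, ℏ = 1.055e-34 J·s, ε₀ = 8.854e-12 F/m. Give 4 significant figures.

1.745e-38

atomic unit of energy density: u_au = E_h/a₀³ = m_e⁴e¹⁰/((4πε₀)⁵ℏ⁸) = 2.929e13 J/m³.
5.11e-25 / 2.929e13 = 1.745e-38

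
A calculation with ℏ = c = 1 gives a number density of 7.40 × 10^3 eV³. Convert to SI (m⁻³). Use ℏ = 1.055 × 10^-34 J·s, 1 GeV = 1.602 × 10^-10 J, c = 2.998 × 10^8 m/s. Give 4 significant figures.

9.615 × 10^23 m⁻³

Number density is [L]⁻³ = [E]³/(ℏc)³.
1 GeV³ → 1/(ℏc)³ × (1 GeV in J)³ = 1.299 × 10^47 m⁻³.
Convert the energy scale: 7.40 × 10^3 eV³ = 7.40 × 10^-24 GeV³.
Result: 7.40 × 10^-24 × 1.299 × 10^47 = 9.615 × 10^23 m⁻³.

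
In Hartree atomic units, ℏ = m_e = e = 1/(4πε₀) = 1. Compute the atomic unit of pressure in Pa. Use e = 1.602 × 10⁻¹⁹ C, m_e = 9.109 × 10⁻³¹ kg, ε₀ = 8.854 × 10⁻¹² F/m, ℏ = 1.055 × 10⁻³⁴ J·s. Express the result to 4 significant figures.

Dimensional analysis gives P_au = E_h/a₀³ = m_e⁴e¹⁰/((4πε₀)⁵ℏ⁸).
E_h = 4.354 × 10⁻¹⁸ J
a₀ = 5.297 × 10⁻¹¹ m
E_h/a₀³ = 2.929 × 10¹³ Pa

2.929 × 10¹³ Pa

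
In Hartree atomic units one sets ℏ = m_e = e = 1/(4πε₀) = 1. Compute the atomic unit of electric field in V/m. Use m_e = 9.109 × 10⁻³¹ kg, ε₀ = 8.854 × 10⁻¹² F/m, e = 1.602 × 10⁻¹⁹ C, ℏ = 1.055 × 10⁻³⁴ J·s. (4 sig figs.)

E_au = E_h/(e a₀) = m_e²e⁵/((4πε₀)³ℏ⁴)
E_h = 4.354 × 10⁻¹⁸ J
a₀ = 5.297 × 10⁻¹¹ m
E_h/(e·a₀) = 5.131 × 10¹¹ V/m

5.131 × 10¹¹ V/m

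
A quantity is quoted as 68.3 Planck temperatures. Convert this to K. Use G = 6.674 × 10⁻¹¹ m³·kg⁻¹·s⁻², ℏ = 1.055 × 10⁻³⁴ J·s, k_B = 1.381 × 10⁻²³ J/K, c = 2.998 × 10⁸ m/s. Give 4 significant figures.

One Planck temperature: T_P = √(ℏc⁵/G) / k_B = 1.417 × 10³² K.
68.3 × 1.417 × 10³² K = 9.677 × 10³³ K

9.677 × 10³³ K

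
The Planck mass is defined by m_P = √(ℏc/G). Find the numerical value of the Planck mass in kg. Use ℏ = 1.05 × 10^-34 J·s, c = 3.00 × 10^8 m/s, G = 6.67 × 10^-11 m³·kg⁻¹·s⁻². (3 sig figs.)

m_P = √(ℏc/G)
  = √(4.72 × 10^-16)
  = 2.17 × 10^-8 kg

2.17 × 10^-8 kg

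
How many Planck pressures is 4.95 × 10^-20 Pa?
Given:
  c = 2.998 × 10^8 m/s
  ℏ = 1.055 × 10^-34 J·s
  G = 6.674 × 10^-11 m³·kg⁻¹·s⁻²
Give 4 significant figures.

1.069 × 10^-133

Planck pressure: p_P = c⁷/(ℏG²) = 4.632 × 10^113 Pa.
4.95 × 10^-20 / 4.632 × 10^113 = 1.069 × 10^-133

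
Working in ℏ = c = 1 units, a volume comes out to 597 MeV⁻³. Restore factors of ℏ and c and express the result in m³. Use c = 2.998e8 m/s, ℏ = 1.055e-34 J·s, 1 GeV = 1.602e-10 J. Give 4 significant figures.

4.595e-36 m³

Volume is [L]³ = [E]⁻³·(ℏc)³.
1 GeV⁻³ → (ℏc)³ × (1 GeV in J)⁻³ = 7.696e-48 m³.
Convert the energy scale: 597 MeV⁻³ = 5.97e11 GeV⁻³.
Result: 5.97e11 × 7.696e-48 = 4.595e-36 m³.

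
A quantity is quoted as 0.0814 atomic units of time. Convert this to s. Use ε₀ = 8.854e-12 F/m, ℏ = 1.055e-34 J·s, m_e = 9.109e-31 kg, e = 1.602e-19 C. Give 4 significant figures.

1.972e-18 s

One atomic unit of time: τ_au = (4πε₀)²ℏ³/(m_e e⁴) = 2.423e-17 s.
0.0814 × 2.423e-17 s = 1.972e-18 s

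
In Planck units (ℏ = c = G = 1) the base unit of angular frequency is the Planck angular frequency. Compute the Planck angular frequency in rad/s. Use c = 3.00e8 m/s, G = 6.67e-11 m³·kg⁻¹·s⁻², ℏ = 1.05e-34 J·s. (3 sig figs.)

ω_P = √(c⁵/(ℏG))
  = √(3.47e86)
  = 1.86e43 rad/s

1.86e43 rad/s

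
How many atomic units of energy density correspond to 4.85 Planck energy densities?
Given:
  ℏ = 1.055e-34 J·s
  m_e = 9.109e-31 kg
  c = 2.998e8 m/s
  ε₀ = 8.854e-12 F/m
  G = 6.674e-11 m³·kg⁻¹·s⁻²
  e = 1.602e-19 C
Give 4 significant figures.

7.670e100

Planck energy density: u_P = c⁷/(ℏG²) = 4.632e113 J/m³
atomic unit of energy density: u_au = E_h/a₀³ = m_e⁴e¹⁰/((4πε₀)⁵ℏ⁸) = 2.929e13 J/m³
4.85 × 4.632e113 / 2.929e13 = 7.670e100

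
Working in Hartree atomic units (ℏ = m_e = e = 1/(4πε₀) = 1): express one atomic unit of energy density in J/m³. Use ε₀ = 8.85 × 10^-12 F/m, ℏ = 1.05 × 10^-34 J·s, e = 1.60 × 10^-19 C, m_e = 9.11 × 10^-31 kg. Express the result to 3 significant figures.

Dimensional analysis gives u_au = E_h/a₀³ = m_e⁴e¹⁰/((4πε₀)⁵ℏ⁸).
E_h = 4.38 × 10^-18 J
a₀ = 5.26 × 10^-11 m
E_h/a₀³ = 3.01 × 10^13 J/m³

3.01 × 10^13 J/m³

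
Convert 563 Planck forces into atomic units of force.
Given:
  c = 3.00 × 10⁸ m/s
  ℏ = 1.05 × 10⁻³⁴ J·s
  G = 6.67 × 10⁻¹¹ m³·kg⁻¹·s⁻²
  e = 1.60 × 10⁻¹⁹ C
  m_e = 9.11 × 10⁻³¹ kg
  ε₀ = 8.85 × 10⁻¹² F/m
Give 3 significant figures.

8.21 × 10⁵³

Planck force: F_P = c⁴/G = 1.21 × 10⁴⁴ N
atomic unit of force: F_au = E_h/a₀ = m_e²e⁶/((4πε₀)³ℏ⁴) = 8.33 × 10⁻⁸ N
563 × 1.21 × 10⁴⁴ / 8.33 × 10⁻⁸ = 8.21 × 10⁵³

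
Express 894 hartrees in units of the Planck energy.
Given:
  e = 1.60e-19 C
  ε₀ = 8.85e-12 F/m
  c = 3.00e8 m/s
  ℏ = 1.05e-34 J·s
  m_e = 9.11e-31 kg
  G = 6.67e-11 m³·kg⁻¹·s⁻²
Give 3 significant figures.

2.00e-24

hartree: E_h = m_e e⁴/(4πε₀ℏ)² = 4.38e-18 J
Planck energy: E_P = √(ℏc⁵/G) = 1.96e9 J
894 × 4.38e-18 / 1.96e9 = 2.00e-24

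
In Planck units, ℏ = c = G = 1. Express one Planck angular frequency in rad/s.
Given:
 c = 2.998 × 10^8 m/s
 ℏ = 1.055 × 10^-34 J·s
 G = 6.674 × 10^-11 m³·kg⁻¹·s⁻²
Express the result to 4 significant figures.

From ℏ = c = G = 1 the angular frequency scale is ω_P = √(c⁵/(ℏG)).
  = √(3.440 × 10^86)
  = 1.855 × 10^43 rad/s

1.855 × 10^43 rad/s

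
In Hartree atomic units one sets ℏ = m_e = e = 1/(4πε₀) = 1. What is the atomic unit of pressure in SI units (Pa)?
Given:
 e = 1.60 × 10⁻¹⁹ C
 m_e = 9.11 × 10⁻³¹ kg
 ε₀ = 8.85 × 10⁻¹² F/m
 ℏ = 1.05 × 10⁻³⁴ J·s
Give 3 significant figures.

P_au = E_h/a₀³ = m_e⁴e¹⁰/((4πε₀)⁵ℏ⁸)
E_h = 4.38 × 10⁻¹⁸ J
a₀ = 5.26 × 10⁻¹¹ m
E_h/a₀³ = 3.01 × 10¹³ Pa

3.01 × 10¹³ Pa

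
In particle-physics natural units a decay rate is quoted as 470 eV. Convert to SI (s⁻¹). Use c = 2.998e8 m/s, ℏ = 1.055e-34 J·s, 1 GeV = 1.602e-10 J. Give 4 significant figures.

A rate is [E]/ℏ; divide by ℏ.
1 GeV → 1/ℏ × (1 GeV in J) = 1.518e24 s⁻¹.
Convert the energy scale: 470 eV = 4.70e-7 GeV.
Result: 4.70e-7 × 1.518e24 = 7.137e17 s⁻¹.

7.137e17 s⁻¹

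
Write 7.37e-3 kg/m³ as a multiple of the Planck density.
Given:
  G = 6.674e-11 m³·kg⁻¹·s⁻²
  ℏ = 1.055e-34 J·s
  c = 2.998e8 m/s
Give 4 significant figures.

1.430e-99

Planck density: ρ_P = c⁵/(ℏG²) = 5.154e96 kg/m³.
7.37e-3 / 5.154e96 = 1.430e-99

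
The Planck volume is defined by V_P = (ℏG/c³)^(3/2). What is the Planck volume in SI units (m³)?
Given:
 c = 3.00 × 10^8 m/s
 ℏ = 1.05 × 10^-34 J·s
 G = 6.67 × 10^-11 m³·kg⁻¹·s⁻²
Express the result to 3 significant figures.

4.18 × 10^-105 m³

V_P = (ℏG/c³)^(3/2)
  = √(1.75 × 10^-209)
  = 4.18 × 10^-105 m³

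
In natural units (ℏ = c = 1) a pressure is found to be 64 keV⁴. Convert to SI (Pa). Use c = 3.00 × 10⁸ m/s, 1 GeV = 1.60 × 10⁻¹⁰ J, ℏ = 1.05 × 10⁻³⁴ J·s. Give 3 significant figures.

1.34 × 10¹⁵ Pa

Pressure is [E]/[L]³ = [E]⁴/(ℏc)³.
1 GeV⁴ → 1/(ℏc)³ × (1 GeV in J)⁴ = 2.10 × 10³⁷ Pa.
Convert the energy scale: 64 keV⁴ = 6.40 × 10⁻²³ GeV⁴.
Result: 6.40 × 10⁻²³ × 2.10 × 10³⁷ = 1.34 × 10¹⁵ Pa.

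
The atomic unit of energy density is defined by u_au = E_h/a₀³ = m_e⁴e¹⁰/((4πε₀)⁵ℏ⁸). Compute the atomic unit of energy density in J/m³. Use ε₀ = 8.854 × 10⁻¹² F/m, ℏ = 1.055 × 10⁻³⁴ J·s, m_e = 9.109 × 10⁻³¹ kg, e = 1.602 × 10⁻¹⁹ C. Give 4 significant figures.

2.929 × 10¹³ J/m³

u_au = E_h/a₀³ = m_e⁴e¹⁰/((4πε₀)⁵ℏ⁸)
E_h = 4.354 × 10⁻¹⁸ J
a₀ = 5.297 × 10⁻¹¹ m
E_h/a₀³ = 2.929 × 10¹³ J/m³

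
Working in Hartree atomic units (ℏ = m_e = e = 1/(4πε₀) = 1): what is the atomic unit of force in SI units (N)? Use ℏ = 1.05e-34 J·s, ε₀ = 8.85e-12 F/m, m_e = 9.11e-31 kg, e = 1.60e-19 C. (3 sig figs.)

8.33e-8 N

The unique combination of the constants set to 1 with dimensions of force is F_au = E_h/a₀ = m_e²e⁶/((4πε₀)³ℏ⁴).
E_h = 4.38e-18 J
a₀ = 5.26e-11 m
E_h/a₀ = 8.33e-8 N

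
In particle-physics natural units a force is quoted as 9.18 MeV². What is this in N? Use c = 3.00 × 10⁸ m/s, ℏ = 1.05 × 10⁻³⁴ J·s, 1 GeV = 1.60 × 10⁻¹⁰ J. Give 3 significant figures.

Force is [E]/[L] = [E]²/(ℏc); restore (ℏc)⁻¹.
1 GeV² → 1/(ℏc) × (1 GeV in J)² = 8.13 × 10⁵ N.
Convert the energy scale: 9.18 MeV² = 9.18 × 10⁻⁶ GeV².
Result: 9.18 × 10⁻⁶ × 8.13 × 10⁵ = 7.46 N.

7.46 N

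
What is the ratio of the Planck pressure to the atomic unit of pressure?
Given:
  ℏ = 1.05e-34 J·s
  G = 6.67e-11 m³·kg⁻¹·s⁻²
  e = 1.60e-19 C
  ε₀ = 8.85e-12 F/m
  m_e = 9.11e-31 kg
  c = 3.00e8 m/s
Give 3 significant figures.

Planck pressure: p_P = c⁷/(ℏG²) = 4.68e113 Pa
atomic unit of pressure: P_au = E_h/a₀³ = m_e⁴e¹⁰/((4πε₀)⁵ℏ⁸) = 3.01e13 Pa
ratio = 4.68e113 / 3.01e13 = 1.55e100

1.55e100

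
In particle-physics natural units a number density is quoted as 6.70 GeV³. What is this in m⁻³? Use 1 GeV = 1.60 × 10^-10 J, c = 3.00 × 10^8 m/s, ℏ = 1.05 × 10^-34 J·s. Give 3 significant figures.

Number density is [L]⁻³ = [E]³/(ℏc)³.
1 GeV³ → 1/(ℏc)³ × (1 GeV in J)³ = 1.31 × 10^47 m⁻³.
Result: 6.70 × 1.31 × 10^47 = 8.78 × 10^47 m⁻³.

8.78 × 10^47 m⁻³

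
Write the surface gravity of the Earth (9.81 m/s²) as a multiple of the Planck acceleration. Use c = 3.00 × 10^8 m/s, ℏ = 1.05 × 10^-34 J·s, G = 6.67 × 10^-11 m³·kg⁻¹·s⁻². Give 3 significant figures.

1.76 × 10^-51

Planck acceleration: a_P = √(c⁷/(ℏG)) = 5.59 × 10^51 m/s².
9.81 / 5.59 × 10^51 = 1.76 × 10^-51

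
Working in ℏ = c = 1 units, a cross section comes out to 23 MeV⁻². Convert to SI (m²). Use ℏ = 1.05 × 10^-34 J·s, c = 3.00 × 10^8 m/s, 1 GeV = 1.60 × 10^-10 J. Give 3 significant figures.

Area is [L]² = [E]⁻²·(ℏc)²; restore (ℏc)².
1 GeV⁻² → (ℏc)² × (1 GeV in J)⁻² = 3.88 × 10^-32 m².
Convert the energy scale: 23 MeV⁻² = 2.30 × 10^7 GeV⁻².
Result: 2.30 × 10^7 × 3.88 × 10^-32 = 8.91 × 10^-25 m².

8.91 × 10^-25 m²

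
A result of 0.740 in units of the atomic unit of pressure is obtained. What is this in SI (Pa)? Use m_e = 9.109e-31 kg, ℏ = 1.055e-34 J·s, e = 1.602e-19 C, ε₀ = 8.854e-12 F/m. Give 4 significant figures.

2.168e13 Pa

One atomic unit of pressure: P_au = E_h/a₀³ = m_e⁴e¹⁰/((4πε₀)⁵ℏ⁸) = 2.929e13 Pa.
0.740 × 2.929e13 Pa = 2.168e13 Pa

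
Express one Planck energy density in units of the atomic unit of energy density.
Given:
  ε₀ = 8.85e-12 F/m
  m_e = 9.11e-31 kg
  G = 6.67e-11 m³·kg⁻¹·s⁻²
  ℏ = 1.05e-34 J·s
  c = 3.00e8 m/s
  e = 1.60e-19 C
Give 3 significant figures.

Planck energy density: u_P = c⁷/(ℏG²) = 4.68e113 J/m³
atomic unit of energy density: u_au = E_h/a₀³ = m_e⁴e¹⁰/((4πε₀)⁵ℏ⁸) = 3.01e13 J/m³
ratio = 4.68e113 / 3.01e13 = 1.55e100

1.55e100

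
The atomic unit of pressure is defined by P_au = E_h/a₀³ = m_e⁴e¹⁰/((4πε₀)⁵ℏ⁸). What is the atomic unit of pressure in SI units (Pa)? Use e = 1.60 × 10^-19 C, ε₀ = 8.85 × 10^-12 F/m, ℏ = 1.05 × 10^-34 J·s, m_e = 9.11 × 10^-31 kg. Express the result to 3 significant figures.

3.01 × 10^13 Pa

P_au = E_h/a₀³ = m_e⁴e¹⁰/((4πε₀)⁵ℏ⁸)
E_h = 4.38 × 10^-18 J
a₀ = 5.26 × 10^-11 m
E_h/a₀³ = 3.01 × 10^13 Pa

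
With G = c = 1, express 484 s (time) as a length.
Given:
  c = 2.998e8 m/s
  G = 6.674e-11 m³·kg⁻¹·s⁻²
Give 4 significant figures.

1.451e11 m

Time → length via c.
484 s × (c) = 1.451e11 m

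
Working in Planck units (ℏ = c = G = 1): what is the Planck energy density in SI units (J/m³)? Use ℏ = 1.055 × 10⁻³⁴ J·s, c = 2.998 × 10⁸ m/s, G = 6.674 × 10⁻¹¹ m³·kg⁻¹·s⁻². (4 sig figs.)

Dimensional analysis gives u_P = c⁷/(ℏG²).
  = 2.177 × 10⁵⁹ / 4.699 × 10⁻⁵⁵
  = 4.632 × 10¹¹³ J/m³

4.632 × 10¹¹³ J/m³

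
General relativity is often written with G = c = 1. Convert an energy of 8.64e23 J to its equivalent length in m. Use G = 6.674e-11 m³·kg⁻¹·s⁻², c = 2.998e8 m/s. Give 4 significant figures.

Energy → length via G/c⁴.
8.64e23 J × (G/c⁴) = 7.138e-21 m

7.138e-21 m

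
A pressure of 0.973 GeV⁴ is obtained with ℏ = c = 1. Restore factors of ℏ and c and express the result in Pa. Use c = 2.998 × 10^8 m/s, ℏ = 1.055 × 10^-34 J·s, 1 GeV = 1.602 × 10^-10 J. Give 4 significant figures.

Pressure is [E]/[L]³ = [E]⁴/(ℏc)³.
1 GeV⁴ → 1/(ℏc)³ × (1 GeV in J)⁴ = 2.082 × 10^37 Pa.
Result: 0.973 × 2.082 × 10^37 = 2.025 × 10^37 Pa.

2.025 × 10^37 Pa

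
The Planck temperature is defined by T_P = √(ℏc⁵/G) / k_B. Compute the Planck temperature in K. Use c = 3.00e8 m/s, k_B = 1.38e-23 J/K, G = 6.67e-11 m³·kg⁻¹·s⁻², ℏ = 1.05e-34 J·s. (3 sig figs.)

T_P = √(ℏc⁵/G) / k_B
  = √(3.83e18) × 7.25e22
  = 1.42e32 K

1.42e32 K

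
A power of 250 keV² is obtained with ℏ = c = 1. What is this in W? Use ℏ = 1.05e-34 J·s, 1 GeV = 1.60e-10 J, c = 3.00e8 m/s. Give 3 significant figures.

Power is [E]/[T] = [E]²/ℏ.
1 GeV² → 1/ℏ × (1 GeV in J)² = 2.44e14 W.
Convert the energy scale: 250 keV² = 2.50e-10 GeV².
Result: 2.50e-10 × 2.44e14 = 6.10e4 W.

6.10e4 W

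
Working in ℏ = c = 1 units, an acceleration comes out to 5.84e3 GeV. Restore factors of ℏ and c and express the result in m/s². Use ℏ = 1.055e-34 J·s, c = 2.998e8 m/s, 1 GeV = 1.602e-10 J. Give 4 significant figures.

2.659e36 m/s²

Acceleration is [L]/[T]² = c·[E]/ℏ.
1 GeV → c/ℏ × (1 GeV in J) = 4.552e32 m/s².
Result: 5.84e3 × 4.552e32 = 2.659e36 m/s².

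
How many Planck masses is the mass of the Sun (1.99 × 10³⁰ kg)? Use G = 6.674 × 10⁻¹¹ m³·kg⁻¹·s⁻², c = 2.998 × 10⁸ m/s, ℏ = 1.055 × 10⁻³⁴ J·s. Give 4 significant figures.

Planck mass: m_P = √(ℏc/G) = 2.177 × 10⁻⁸ kg.
1.99 × 10³⁰ / 2.177 × 10⁻⁸ = 9.141 × 10³⁷

9.141 × 10³⁷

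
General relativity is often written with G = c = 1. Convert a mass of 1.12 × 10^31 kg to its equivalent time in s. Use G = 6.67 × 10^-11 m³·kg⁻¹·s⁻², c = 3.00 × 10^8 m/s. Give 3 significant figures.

Mass → time via G/c³.
1.12 × 10^31 kg × (G/c³) = 2.77 × 10^-5 s

2.77 × 10^-5 s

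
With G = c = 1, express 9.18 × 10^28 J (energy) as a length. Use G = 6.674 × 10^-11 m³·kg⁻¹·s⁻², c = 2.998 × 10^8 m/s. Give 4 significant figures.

7.584 × 10^-16 m

Energy → length via G/c⁴.
9.18 × 10^28 J × (G/c⁴) = 7.584 × 10^-16 m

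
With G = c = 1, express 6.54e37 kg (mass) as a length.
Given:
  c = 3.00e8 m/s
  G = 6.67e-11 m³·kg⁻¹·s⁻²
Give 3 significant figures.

In G = c = 1 units mass has dimensions of length; the conversion factor is G/c².
6.54e37 kg × (G/c²) = 4.85e10 m

4.85e10 m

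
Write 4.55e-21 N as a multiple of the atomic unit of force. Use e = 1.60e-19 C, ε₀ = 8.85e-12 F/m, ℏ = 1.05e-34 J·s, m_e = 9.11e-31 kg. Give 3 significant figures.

atomic unit of force: F_au = E_h/a₀ = m_e²e⁶/((4πε₀)³ℏ⁴) = 8.33e-8 N.
4.55e-21 / 8.33e-8 = 5.46e-14

5.46e-14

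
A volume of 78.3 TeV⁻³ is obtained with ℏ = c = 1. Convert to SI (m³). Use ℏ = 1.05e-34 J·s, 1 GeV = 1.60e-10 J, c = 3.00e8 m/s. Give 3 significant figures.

5.97e-55 m³

Volume is [L]³ = [E]⁻³·(ℏc)³.
1 GeV⁻³ → (ℏc)³ × (1 GeV in J)⁻³ = 7.63e-48 m³.
Convert the energy scale: 78.3 TeV⁻³ = 7.83e-8 GeV⁻³.
Result: 7.83e-8 × 7.63e-48 = 5.97e-55 m³.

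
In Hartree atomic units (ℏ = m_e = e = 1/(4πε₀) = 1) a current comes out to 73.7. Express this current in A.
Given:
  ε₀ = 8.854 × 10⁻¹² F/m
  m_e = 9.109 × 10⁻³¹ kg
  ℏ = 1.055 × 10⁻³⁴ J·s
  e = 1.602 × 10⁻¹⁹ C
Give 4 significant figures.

0.4873 A

One atomic unit of electric current: I_au = e E_h/ℏ = m_e e⁵/((4πε₀)²ℏ³) = 6.612 × 10⁻³ A.
73.7 × 6.612 × 10⁻³ A = 0.4873 A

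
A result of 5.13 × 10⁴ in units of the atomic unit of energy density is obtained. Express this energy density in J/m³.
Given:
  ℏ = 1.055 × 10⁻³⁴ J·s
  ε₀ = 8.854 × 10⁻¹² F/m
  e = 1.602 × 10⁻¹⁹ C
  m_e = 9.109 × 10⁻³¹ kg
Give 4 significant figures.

1.503 × 10¹⁸ J/m³

One atomic unit of energy density: u_au = E_h/a₀³ = m_e⁴e¹⁰/((4πε₀)⁵ℏ⁸) = 2.929 × 10¹³ J/m³.
5.13 × 10⁴ × 2.929 × 10¹³ J/m³ = 1.503 × 10¹⁸ J/m³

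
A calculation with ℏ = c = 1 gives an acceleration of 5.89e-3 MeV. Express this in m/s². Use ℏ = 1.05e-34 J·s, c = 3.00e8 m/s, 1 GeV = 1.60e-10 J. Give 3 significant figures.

Acceleration is [L]/[T]² = c·[E]/ℏ.
1 GeV → c/ℏ × (1 GeV in J) = 4.57e32 m/s².
Convert the energy scale: 5.89e-3 MeV = 5.89e-6 GeV.
Result: 5.89e-6 × 4.57e32 = 2.69e27 m/s².

2.69e27 m/s²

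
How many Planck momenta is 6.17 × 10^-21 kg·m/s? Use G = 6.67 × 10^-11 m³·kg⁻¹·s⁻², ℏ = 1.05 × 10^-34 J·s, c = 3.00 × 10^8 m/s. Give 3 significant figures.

Planck momentum: p_P = √(ℏc³/G) = 6.52 kg·m/s.
6.17 × 10^-21 / 6.52 = 9.46 × 10^-22

9.46 × 10^-22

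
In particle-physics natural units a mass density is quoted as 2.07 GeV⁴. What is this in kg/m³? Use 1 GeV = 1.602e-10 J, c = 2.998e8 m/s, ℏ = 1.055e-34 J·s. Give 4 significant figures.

Mass density is [E]/(c²[L]³) = [E]⁴/(ℏ³c⁵).
1 GeV⁴ → 1/(ℏ³c⁵) × (1 GeV in J)⁴ = 2.316e20 kg/m³.
Result: 2.07 × 2.316e20 = 4.794e20 kg/m³.

4.794e20 kg/m³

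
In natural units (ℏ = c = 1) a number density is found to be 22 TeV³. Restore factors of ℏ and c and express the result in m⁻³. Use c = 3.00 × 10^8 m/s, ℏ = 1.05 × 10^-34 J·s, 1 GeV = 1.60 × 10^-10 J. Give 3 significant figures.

2.88 × 10^57 m⁻³

Number density is [L]⁻³ = [E]³/(ℏc)³.
1 GeV³ → 1/(ℏc)³ × (1 GeV in J)³ = 1.31 × 10^47 m⁻³.
Convert the energy scale: 22 TeV³ = 2.20 × 10^10 GeV³.
Result: 2.20 × 10^10 × 1.31 × 10^47 = 2.88 × 10^57 m⁻³.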